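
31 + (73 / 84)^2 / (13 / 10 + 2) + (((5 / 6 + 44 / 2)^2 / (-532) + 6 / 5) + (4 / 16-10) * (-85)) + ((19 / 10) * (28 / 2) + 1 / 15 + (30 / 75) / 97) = 1902951170663 / 2145694320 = 886.87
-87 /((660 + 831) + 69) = -29 /520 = -0.06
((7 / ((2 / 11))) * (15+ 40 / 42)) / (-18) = -3685 / 108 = -34.12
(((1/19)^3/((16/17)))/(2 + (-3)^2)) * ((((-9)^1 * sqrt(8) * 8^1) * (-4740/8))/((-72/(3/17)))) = -0.00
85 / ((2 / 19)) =1615 / 2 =807.50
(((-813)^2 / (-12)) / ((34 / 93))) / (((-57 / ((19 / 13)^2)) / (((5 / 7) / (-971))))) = -648851235 / 156222248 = -4.15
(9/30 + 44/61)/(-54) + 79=2601637/32940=78.98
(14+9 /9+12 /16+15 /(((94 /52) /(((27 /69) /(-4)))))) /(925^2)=64593 /3699722500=0.00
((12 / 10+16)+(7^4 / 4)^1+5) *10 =12449 / 2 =6224.50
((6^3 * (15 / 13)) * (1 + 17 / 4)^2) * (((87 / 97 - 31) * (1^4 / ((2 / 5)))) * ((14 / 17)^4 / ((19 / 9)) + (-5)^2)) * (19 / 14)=-1863443365457625 / 105319981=-17693160.86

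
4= 4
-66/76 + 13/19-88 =-3351/38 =-88.18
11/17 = 0.65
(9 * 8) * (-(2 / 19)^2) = -288 / 361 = -0.80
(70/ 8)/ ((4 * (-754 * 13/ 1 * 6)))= -35/ 940992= -0.00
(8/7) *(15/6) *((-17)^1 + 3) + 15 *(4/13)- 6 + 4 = -486/13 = -37.38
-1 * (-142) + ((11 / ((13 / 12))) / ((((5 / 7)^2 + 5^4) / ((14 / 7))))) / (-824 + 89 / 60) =279227386874 / 1966390595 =142.00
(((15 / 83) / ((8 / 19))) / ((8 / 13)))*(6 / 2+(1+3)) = 25935 / 5312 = 4.88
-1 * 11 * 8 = -88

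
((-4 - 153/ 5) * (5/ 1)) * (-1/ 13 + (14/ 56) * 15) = -33043/ 52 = -635.44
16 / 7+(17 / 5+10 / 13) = 2937 / 455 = 6.45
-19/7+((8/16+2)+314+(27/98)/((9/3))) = 15380/49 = 313.88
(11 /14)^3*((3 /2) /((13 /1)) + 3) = 107811 /71344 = 1.51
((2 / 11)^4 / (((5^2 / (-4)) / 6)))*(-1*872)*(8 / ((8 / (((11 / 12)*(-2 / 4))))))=-13952 / 33275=-0.42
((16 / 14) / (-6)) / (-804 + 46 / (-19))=38 / 160881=0.00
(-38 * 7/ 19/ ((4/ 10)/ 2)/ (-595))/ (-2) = -1/ 17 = -0.06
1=1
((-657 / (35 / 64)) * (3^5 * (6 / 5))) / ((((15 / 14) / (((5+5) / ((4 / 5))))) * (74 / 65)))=-132829632 / 37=-3589990.05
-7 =-7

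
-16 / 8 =-2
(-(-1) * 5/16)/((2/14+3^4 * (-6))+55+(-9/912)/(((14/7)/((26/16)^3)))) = -680960/938914873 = -0.00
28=28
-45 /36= -5 /4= -1.25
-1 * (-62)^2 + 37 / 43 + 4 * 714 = -42447 / 43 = -987.14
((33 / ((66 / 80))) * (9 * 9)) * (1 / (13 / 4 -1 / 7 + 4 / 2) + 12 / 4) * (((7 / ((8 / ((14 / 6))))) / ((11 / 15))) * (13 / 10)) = 9069165 / 242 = 37475.89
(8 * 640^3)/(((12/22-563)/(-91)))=2099249152000/6187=339300008.40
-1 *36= -36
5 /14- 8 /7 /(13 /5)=-15 /182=-0.08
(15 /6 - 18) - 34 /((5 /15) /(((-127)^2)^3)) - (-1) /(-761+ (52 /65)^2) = -16270907040006522333 /38018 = -427979037298293.50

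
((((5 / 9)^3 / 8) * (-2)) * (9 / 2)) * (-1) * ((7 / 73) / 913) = 875 / 43188552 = 0.00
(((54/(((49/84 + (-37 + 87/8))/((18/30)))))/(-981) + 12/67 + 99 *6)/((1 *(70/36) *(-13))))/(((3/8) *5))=-638397734112/50922906125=-12.54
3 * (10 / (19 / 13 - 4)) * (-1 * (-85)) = -11050 / 11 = -1004.55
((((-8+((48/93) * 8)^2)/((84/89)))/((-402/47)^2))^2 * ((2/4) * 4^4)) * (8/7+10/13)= 84763426627892396864/20164605601750354017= 4.20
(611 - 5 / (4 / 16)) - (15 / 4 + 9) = 2313 / 4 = 578.25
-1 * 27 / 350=-27 / 350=-0.08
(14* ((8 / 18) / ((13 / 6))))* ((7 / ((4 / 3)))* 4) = 784 / 13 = 60.31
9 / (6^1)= 3 / 2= 1.50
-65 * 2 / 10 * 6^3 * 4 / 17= -11232 / 17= -660.71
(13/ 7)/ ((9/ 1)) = 13/ 63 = 0.21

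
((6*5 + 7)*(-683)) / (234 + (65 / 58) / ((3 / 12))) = -732859 / 6916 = -105.97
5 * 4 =20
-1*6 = -6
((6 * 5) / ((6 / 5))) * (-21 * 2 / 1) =-1050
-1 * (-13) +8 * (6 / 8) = 19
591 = 591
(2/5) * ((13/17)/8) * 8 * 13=338/85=3.98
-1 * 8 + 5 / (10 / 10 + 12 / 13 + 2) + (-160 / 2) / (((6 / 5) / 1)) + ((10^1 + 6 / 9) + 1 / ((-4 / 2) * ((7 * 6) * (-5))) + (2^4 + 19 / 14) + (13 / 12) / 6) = -45.19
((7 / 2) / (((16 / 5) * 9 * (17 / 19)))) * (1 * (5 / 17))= 3325 / 83232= 0.04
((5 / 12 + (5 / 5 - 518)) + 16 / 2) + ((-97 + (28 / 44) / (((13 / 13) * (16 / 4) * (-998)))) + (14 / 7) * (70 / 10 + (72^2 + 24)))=1294229333 / 131736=9824.42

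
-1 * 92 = -92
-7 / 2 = -3.50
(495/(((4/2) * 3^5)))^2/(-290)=-0.00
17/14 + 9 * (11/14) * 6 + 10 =53.64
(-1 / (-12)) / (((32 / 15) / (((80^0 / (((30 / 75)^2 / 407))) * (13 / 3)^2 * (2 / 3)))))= 8597875 / 6912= 1243.91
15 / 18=5 / 6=0.83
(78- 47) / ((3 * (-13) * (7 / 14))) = -62 / 39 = -1.59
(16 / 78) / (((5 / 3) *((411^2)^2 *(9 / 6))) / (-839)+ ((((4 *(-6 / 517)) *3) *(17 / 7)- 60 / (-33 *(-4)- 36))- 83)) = -0.00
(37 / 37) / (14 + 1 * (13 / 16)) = 16 / 237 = 0.07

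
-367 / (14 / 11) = -288.36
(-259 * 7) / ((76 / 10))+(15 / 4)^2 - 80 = -92565 / 304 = -304.49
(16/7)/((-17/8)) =-128/119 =-1.08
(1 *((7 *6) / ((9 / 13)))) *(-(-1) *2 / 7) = 52 / 3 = 17.33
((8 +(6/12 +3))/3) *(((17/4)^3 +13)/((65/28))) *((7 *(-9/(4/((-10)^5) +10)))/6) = -1348878125/8666632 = -155.64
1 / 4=0.25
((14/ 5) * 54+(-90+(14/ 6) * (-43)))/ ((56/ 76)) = -53.11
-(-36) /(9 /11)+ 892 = 936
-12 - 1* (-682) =670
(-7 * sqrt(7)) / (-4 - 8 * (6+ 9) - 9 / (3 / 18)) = 0.10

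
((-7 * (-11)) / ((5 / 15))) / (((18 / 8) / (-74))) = -22792 / 3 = -7597.33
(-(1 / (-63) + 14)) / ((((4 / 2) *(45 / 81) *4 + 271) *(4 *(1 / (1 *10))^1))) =-0.13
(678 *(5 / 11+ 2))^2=335109636 / 121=2769501.12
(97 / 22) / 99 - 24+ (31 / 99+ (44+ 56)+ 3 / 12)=333703 / 4356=76.61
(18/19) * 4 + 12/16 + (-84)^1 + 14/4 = -5773/76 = -75.96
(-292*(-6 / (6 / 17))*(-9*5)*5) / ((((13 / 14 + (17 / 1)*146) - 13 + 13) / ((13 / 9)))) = -22586200 / 34761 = -649.76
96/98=0.98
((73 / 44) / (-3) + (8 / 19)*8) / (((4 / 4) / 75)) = 176525 / 836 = 211.15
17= 17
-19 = -19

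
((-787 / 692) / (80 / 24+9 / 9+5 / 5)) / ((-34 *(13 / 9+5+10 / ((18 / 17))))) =21249 / 53832064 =0.00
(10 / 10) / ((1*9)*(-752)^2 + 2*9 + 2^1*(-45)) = 1 / 5089464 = 0.00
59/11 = 5.36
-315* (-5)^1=1575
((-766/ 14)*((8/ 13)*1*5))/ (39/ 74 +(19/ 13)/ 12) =-1360416/ 5243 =-259.47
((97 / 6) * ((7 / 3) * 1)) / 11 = 679 / 198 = 3.43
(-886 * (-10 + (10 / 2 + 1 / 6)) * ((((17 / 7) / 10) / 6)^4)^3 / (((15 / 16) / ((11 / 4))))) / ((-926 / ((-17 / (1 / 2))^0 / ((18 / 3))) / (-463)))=82334426698598135237 / 4067478380696357007360000000000000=0.00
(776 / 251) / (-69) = -0.04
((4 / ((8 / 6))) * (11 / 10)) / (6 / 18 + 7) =9 / 20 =0.45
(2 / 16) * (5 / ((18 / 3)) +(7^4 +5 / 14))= 300.27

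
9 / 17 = 0.53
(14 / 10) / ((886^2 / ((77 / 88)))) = 0.00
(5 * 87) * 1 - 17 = 418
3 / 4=0.75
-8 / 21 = -0.38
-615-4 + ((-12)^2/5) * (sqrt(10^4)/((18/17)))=2101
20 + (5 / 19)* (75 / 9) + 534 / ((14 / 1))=24074 / 399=60.34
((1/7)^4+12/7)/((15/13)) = 53521/36015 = 1.49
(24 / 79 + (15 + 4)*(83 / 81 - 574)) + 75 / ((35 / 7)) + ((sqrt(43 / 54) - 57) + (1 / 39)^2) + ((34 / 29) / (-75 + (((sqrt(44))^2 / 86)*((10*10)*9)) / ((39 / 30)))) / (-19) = -338775656359716712 / 31000057724025 + sqrt(258) / 18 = -10927.33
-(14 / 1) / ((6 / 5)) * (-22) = 770 / 3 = 256.67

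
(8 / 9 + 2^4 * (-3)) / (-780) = 106 / 1755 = 0.06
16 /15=1.07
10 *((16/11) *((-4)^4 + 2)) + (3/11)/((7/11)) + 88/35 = 1445933/385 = 3755.67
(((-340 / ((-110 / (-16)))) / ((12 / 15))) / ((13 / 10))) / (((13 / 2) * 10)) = -1360 / 1859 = -0.73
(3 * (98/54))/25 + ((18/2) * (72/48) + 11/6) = 3499/225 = 15.55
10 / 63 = 0.16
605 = 605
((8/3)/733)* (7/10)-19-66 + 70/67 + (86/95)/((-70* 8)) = -329021729999/3919057800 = -83.95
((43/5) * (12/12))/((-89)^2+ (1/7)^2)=2107/1940650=0.00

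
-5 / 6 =-0.83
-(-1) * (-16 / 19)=-16 / 19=-0.84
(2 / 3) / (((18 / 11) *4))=11 / 108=0.10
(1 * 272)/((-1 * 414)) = -136/207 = -0.66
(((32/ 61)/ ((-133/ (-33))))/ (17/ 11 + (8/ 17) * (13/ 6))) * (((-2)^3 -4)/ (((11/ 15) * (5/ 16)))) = -31021056/ 11674607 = -2.66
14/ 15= 0.93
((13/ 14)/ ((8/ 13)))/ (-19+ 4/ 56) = -169/ 2120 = -0.08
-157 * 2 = -314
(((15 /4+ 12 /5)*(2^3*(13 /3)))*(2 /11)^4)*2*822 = 28040064 /73205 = 383.03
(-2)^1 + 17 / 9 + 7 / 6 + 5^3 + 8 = 2413 / 18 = 134.06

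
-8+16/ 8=-6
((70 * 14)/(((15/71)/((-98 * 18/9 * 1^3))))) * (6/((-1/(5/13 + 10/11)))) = 1009188320/143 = 7057260.98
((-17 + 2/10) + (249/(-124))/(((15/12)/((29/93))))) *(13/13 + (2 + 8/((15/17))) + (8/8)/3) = -166262/775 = -214.53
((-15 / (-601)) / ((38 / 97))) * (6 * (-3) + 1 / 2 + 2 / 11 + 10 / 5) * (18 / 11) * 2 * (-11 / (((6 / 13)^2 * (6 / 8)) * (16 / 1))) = 27622205 / 2009744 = 13.74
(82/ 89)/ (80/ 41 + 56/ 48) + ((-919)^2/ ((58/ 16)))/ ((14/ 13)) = 2997922007152/ 13857389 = 216341.04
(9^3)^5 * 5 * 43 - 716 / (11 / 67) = 486932527403796913 / 11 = 44266593400345173.91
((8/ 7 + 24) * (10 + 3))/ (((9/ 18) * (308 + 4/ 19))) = 2717/ 1281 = 2.12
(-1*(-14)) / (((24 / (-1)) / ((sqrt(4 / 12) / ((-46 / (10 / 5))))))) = 7*sqrt(3) / 828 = 0.01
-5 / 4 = -1.25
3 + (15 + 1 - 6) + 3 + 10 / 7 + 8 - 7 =129 / 7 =18.43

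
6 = 6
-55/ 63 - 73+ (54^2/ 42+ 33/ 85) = -3103/ 765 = -4.06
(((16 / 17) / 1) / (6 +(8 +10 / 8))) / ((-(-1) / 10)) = 640 / 1037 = 0.62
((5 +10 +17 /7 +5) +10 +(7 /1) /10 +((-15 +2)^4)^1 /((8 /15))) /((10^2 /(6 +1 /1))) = 15003801 /4000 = 3750.95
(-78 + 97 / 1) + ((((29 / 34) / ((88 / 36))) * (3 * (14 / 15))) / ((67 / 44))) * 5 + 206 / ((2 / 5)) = 611880 / 1139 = 537.21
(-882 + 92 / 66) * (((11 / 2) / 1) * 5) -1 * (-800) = -70250 / 3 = -23416.67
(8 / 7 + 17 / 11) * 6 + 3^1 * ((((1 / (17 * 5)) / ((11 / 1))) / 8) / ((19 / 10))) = 1604685 / 99484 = 16.13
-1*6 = -6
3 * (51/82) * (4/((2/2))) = 306/41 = 7.46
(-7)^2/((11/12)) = 588/11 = 53.45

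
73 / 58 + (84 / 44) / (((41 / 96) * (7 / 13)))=250075 / 26158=9.56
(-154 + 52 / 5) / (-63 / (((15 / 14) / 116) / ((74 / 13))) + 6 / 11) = 51337 / 13880133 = 0.00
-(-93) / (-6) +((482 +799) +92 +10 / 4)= 1360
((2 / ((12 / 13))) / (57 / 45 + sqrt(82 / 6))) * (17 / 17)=-1235 / 5428 + 325 * sqrt(123) / 5428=0.44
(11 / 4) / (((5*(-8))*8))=-11 / 1280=-0.01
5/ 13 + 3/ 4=1.13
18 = 18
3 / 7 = 0.43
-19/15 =-1.27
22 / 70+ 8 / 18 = 239 / 315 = 0.76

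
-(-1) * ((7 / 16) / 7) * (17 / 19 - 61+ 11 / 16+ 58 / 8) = -15859 / 4864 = -3.26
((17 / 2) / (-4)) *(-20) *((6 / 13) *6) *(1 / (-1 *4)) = -765 / 26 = -29.42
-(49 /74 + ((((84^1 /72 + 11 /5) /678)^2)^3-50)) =129266957999330479329162427763 /2620036946576406019392000000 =49.34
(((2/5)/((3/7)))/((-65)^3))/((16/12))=-7/2746250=-0.00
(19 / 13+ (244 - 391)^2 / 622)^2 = 85693780225 / 65383396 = 1310.64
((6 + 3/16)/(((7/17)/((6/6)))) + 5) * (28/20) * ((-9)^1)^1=-20187/80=-252.34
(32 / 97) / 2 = 16 / 97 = 0.16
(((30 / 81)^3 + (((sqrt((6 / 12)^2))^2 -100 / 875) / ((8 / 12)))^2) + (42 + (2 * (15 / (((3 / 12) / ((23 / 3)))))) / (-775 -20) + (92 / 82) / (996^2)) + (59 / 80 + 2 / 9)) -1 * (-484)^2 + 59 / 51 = -91977815103257984187877 / 392710205527012800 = -234212.95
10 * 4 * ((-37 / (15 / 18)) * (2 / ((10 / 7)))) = -12432 / 5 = -2486.40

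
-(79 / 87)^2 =-6241 / 7569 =-0.82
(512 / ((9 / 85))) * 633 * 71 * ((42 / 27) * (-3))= -9127623680 / 9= -1014180408.89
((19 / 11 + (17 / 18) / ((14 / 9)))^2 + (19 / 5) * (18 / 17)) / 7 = 76385173 / 56444080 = 1.35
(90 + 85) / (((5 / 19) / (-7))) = -4655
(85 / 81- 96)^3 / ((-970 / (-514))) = -116918048375347 / 257748885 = -453612.24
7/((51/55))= 385/51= 7.55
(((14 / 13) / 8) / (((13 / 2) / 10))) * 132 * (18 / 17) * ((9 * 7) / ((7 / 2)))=1496880 / 2873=521.02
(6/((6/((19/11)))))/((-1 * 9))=-19/99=-0.19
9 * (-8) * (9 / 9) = -72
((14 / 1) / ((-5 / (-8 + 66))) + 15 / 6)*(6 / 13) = -369 / 5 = -73.80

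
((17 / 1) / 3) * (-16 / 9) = -10.07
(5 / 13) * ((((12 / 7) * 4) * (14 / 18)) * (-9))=-240 / 13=-18.46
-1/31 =-0.03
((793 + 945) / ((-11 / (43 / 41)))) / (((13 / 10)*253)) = -67940 / 134849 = -0.50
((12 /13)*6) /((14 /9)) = 324 /91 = 3.56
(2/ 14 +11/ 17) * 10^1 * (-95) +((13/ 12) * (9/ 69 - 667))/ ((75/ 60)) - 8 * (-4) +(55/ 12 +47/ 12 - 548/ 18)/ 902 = -288046257487/ 222189660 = -1296.40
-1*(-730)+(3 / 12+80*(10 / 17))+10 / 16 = 105799 / 136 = 777.93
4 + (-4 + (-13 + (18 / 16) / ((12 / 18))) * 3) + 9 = -399 / 16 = -24.94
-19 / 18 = -1.06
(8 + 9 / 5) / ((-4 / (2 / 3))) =-49 / 30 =-1.63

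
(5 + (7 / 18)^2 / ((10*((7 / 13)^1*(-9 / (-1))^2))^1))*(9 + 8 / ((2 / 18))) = 405.03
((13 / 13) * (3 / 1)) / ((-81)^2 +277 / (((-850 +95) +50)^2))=1491075 / 3260981302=0.00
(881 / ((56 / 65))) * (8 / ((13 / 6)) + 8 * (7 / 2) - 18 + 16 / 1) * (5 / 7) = 4250825 / 196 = 21687.88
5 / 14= 0.36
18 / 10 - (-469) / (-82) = -1607 / 410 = -3.92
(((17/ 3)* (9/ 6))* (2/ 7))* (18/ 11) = 306/ 77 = 3.97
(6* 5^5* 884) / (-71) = -16575000 / 71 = -233450.70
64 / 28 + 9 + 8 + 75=660 / 7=94.29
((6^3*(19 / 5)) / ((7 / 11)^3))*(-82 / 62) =-223959384 / 53165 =-4212.53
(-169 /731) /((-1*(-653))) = -169 /477343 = -0.00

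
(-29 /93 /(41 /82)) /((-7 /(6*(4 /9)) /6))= 928 /651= 1.43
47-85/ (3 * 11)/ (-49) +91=223231/ 1617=138.05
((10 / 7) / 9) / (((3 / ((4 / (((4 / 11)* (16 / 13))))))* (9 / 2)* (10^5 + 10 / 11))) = 1573 / 1496893608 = 0.00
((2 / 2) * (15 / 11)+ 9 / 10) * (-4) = -498 / 55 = -9.05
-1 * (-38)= 38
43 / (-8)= -43 / 8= -5.38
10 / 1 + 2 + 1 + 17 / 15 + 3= 257 / 15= 17.13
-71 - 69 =-140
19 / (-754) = -0.03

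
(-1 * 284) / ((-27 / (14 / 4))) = 994 / 27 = 36.81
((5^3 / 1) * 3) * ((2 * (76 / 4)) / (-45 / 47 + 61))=334875 / 1411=237.33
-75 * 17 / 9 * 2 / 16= -425 / 24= -17.71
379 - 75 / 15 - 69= 305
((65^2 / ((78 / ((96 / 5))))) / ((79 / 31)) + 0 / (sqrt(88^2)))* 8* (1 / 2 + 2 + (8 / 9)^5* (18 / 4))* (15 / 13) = 3252420800 / 172773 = 18824.82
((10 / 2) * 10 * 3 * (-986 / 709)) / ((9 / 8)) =-394400 / 2127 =-185.43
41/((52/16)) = 164/13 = 12.62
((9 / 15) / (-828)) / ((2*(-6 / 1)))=1 / 16560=0.00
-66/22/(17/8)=-24/17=-1.41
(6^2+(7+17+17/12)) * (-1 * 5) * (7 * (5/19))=-128975/228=-565.68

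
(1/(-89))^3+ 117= 117.00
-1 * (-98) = 98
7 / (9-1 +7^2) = 7 / 57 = 0.12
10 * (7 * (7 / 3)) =490 / 3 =163.33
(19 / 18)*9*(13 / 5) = 247 / 10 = 24.70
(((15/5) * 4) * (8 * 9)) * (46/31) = 39744/31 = 1282.06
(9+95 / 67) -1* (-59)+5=4986 / 67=74.42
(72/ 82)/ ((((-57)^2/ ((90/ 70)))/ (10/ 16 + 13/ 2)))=27/ 10906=0.00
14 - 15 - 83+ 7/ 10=-83.30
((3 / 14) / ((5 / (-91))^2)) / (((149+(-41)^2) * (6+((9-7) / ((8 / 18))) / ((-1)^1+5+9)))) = 15379 / 2516250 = 0.01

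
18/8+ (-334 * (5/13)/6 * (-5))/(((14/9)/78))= 150363/28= 5370.11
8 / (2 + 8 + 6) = 1 / 2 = 0.50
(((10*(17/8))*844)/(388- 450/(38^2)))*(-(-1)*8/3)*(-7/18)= -362573960/7557597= -47.97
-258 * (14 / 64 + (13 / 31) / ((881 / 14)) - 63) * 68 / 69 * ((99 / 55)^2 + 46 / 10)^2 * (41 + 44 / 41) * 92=4252164326410896 / 1119751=3797419539.18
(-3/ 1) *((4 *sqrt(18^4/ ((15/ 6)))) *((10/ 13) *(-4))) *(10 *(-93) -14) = -29362176 *sqrt(10)/ 13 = -7142411.79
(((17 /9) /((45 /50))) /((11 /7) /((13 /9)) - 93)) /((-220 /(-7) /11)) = -637 /79704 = -0.01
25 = 25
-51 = -51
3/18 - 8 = -47/6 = -7.83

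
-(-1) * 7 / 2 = 7 / 2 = 3.50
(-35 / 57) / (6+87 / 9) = -35 / 893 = -0.04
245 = 245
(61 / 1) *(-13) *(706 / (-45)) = 559858 / 45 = 12441.29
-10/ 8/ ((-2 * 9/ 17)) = 85/ 72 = 1.18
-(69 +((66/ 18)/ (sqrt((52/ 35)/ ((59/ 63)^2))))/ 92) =-69-649 * sqrt(455)/ 452088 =-69.03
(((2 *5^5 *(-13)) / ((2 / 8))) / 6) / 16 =-3385.42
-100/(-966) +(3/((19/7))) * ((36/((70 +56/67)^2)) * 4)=15847442/117181113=0.14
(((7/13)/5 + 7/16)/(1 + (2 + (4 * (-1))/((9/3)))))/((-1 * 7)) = -243/5200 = -0.05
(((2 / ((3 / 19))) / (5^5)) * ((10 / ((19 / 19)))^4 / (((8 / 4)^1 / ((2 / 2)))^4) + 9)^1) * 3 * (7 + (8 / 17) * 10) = 4794308 / 53125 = 90.25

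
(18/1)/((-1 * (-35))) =18/35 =0.51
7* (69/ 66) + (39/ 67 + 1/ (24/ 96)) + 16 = 41125/ 1474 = 27.90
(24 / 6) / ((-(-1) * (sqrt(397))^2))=4 / 397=0.01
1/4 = 0.25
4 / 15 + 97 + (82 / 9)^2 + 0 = 73013 / 405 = 180.28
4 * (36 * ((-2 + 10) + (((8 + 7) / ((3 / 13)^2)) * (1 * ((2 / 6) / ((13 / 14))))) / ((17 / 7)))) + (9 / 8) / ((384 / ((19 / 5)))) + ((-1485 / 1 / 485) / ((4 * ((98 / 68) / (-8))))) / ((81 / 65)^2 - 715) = 4456430729641641229 / 623512538915840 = 7147.30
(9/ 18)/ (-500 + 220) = -1/ 560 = -0.00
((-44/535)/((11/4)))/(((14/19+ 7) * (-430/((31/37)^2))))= 146072/23147976075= 0.00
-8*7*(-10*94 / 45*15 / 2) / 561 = 26320 / 1683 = 15.64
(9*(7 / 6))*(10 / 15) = 7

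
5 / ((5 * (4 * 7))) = 1 / 28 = 0.04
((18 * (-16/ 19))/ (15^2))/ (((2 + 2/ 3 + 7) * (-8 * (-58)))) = -0.00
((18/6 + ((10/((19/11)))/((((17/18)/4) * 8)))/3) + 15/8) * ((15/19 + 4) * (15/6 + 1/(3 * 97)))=673409373/9524624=70.70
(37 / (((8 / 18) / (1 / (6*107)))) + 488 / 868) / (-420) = -128519 / 78015840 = -0.00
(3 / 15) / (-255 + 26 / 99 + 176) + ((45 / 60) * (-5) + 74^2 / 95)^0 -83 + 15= -2611424 / 38975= -67.00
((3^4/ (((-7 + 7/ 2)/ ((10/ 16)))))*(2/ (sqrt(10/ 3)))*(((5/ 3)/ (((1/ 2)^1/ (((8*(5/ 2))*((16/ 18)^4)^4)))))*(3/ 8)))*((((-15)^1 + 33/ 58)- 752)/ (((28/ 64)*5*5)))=25024814279437582336*sqrt(30)/ 32507922078499581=4216.40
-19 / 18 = -1.06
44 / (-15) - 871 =-13109 / 15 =-873.93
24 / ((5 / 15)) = 72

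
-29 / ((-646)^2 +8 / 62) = -899 / 12936800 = -0.00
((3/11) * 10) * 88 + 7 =247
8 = 8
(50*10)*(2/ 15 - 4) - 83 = -6049/ 3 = -2016.33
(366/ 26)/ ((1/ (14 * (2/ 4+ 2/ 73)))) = 98637/ 949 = 103.94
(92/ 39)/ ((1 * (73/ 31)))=2852/ 2847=1.00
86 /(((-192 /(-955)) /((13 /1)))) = 533845 /96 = 5560.89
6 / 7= 0.86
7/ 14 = 1/ 2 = 0.50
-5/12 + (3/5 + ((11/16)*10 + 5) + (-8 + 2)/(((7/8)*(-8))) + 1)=13.92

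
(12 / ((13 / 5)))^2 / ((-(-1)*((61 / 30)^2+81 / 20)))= 1620000 / 622427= 2.60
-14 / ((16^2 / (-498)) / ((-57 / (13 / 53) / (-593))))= 5265603 / 493376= 10.67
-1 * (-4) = 4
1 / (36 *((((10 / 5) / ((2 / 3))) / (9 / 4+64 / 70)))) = 443 / 15120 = 0.03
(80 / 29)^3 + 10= 755890 / 24389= 30.99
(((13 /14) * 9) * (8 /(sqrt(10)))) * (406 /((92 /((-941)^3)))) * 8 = -22617401984424 * sqrt(10) /115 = -621934826316.45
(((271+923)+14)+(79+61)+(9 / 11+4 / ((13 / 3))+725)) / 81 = 98896 / 3861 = 25.61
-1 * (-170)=170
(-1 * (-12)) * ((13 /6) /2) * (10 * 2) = 260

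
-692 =-692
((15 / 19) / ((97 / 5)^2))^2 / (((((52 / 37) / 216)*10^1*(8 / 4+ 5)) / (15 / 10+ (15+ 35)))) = 2893978125 / 5816550820262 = 0.00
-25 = -25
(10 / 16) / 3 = 5 / 24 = 0.21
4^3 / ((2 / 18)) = 576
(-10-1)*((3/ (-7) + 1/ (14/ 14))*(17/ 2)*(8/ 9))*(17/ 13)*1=-50864/ 819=-62.11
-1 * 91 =-91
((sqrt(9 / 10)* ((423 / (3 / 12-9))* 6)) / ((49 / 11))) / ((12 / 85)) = -237303* sqrt(10) / 1715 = -437.56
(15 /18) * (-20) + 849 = 2497 /3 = 832.33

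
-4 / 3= -1.33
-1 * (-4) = 4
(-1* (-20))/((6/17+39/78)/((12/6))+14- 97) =-272/1123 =-0.24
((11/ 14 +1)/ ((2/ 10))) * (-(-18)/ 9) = 125/ 7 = 17.86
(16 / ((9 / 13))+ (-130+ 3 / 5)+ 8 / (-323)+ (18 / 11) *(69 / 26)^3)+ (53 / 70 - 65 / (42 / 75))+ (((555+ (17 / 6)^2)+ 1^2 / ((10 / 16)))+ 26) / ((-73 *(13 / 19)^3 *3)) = -214818599532661 / 1076985679770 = -199.46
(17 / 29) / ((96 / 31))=527 / 2784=0.19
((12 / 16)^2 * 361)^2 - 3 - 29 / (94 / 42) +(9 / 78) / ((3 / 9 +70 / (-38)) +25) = 8632829426865 / 209441024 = 41218.43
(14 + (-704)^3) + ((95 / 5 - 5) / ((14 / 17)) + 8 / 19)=-6629359019 / 19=-348913632.58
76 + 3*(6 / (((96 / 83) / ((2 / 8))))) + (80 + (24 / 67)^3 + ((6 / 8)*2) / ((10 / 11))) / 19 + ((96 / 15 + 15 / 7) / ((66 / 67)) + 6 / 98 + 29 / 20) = 279055158027853 / 2956909327680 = 94.37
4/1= 4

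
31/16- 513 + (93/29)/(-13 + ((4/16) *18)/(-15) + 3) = -24439579/47792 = -511.37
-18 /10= -1.80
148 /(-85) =-148 /85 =-1.74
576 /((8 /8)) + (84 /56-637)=-119 /2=-59.50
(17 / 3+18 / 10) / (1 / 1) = 112 / 15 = 7.47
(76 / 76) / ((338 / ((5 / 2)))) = 5 / 676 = 0.01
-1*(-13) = 13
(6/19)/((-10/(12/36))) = -1/95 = -0.01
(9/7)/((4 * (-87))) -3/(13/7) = -17091/10556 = -1.62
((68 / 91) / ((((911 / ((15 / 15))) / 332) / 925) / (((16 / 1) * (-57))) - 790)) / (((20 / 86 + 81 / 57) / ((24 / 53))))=-373436587468800 / 1441698208519144303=-0.00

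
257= 257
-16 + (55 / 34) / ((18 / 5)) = -9517 / 612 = -15.55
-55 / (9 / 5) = -275 / 9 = -30.56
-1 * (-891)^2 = -793881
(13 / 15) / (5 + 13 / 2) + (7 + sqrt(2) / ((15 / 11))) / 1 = 11*sqrt(2) / 15 + 2441 / 345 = 8.11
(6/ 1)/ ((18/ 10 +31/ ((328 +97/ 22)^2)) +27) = 802199535/ 3850595278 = 0.21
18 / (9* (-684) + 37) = -18 / 6119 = -0.00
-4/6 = -2/3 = -0.67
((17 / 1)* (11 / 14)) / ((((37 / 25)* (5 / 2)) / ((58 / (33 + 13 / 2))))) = 108460 / 20461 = 5.30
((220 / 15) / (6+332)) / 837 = 22 / 424359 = 0.00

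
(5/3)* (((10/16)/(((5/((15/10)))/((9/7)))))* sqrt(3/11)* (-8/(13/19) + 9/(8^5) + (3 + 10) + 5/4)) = 49034385* sqrt(33)/524812288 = 0.54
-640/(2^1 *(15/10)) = -213.33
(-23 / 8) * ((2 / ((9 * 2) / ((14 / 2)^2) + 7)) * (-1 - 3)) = 1127 / 361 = 3.12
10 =10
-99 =-99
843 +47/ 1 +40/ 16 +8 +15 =1831/ 2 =915.50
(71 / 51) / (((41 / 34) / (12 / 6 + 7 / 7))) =142 / 41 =3.46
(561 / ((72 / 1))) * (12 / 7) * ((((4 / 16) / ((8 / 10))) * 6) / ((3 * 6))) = 935 / 672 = 1.39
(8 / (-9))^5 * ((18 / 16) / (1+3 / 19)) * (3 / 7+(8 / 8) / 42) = -369664 / 1515591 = -0.24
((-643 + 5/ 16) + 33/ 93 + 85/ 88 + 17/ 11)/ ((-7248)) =3490865/ 39545088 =0.09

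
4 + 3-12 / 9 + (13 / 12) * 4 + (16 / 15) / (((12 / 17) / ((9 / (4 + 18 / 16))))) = 2594 / 205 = 12.65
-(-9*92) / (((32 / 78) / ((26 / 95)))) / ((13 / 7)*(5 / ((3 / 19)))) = 169533 / 18050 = 9.39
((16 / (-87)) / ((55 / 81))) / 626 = -216 / 499235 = -0.00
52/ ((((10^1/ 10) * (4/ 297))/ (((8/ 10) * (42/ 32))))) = 81081/ 20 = 4054.05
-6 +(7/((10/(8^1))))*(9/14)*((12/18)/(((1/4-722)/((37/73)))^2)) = -6.00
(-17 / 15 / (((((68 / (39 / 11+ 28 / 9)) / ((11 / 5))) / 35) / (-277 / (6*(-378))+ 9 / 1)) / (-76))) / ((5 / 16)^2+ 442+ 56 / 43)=712897258688 / 53373155445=13.36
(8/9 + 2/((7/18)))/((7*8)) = 95/882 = 0.11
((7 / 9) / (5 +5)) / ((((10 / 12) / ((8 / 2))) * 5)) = 0.07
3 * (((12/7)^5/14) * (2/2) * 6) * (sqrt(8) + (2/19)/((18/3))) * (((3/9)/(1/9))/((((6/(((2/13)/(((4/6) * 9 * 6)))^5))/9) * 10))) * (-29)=-464 * sqrt(2)/655233752355- 232/37348323884235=-0.00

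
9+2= 11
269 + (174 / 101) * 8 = 28561 / 101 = 282.78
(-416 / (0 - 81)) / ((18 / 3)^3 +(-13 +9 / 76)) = 0.03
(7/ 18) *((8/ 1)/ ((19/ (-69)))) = -644/ 57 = -11.30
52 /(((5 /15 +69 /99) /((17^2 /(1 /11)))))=160446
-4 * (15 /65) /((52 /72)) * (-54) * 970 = 66947.22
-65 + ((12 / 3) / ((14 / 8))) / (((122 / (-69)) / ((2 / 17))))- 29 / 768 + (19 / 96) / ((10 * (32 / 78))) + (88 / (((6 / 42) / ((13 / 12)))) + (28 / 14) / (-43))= 2886939669737 / 4794424320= 602.15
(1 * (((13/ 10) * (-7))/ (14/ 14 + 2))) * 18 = -273/ 5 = -54.60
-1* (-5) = 5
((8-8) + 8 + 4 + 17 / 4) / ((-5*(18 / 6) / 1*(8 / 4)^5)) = -13 / 384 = -0.03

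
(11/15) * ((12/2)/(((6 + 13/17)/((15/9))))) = 374/345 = 1.08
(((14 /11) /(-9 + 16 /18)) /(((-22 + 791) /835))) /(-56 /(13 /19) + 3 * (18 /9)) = 0.00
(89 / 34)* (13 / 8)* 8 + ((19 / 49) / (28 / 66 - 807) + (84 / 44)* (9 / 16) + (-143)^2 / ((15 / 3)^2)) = 83221930060389 / 97556628400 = 853.06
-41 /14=-2.93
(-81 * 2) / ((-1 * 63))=18 / 7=2.57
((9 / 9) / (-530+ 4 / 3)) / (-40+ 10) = 1 / 15860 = 0.00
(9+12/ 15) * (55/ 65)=8.29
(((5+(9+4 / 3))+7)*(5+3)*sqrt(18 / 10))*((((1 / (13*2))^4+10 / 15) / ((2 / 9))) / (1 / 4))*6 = 220445946*sqrt(5) / 28561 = 17258.92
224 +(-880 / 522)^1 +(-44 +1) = 46801 / 261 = 179.31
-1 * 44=-44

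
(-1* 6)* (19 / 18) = -19 / 3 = -6.33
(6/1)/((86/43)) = 3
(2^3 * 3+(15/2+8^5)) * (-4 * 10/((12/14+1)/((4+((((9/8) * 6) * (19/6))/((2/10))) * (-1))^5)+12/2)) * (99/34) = -7802018016126988643955/12253910584427417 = -636696.18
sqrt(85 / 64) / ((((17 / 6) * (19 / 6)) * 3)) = 3 * sqrt(85) / 646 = 0.04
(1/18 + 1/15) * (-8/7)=-44/315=-0.14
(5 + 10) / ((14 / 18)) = 135 / 7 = 19.29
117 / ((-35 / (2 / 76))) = -117 / 1330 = -0.09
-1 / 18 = -0.06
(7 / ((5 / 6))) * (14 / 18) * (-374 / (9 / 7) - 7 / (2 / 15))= -302869 / 135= -2243.47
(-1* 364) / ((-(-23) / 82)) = -29848 / 23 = -1297.74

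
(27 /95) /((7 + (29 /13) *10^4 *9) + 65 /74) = 25974 /18349020005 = 0.00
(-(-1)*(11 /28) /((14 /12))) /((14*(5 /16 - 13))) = -132 /69629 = -0.00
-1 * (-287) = 287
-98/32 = -49/16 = -3.06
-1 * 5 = -5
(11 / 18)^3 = 1331 / 5832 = 0.23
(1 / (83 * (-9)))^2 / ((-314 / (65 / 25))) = -13 / 876074130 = -0.00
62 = 62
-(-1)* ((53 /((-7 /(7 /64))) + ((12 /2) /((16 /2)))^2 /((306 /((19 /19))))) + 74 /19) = 63431 /20672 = 3.07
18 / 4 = 9 / 2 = 4.50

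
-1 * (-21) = 21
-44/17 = -2.59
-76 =-76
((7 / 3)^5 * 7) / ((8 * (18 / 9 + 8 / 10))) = 84035 / 3888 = 21.61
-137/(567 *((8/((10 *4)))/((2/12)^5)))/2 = -685/8817984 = -0.00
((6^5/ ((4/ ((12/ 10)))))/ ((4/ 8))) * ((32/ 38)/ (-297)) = -13824/ 1045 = -13.23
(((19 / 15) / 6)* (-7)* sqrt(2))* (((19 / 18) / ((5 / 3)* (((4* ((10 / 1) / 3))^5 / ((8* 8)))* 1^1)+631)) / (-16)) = 22743* sqrt(2) / 2707199680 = 0.00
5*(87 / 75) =29 / 5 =5.80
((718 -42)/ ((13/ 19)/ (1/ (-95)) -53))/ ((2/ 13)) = -2197/ 59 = -37.24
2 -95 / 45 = -1 / 9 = -0.11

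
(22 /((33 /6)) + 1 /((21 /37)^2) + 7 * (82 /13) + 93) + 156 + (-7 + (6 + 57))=2042428 /5733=356.26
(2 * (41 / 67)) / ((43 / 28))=2296 / 2881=0.80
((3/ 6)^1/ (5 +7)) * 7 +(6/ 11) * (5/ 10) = 149/ 264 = 0.56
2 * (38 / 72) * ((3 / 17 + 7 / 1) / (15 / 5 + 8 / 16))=2318 / 1071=2.16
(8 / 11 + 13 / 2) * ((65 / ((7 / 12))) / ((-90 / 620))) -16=-428412 / 77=-5563.79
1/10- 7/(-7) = 11/10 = 1.10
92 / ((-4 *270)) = -23 / 270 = -0.09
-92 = -92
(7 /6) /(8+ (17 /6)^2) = 42 /577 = 0.07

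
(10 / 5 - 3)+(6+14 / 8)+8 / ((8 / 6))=51 / 4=12.75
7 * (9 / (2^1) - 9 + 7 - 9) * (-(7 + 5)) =546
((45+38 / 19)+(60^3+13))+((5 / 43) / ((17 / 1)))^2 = 115454037685 / 534361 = 216060.00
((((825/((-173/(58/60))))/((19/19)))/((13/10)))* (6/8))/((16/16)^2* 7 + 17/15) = -358875/1097512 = -0.33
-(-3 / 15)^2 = -1 / 25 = -0.04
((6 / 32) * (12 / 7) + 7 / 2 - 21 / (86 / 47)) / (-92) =9217 / 110768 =0.08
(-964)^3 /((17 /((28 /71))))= -25083557632 /1207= -20781737.89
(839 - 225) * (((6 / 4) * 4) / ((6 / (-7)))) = -4298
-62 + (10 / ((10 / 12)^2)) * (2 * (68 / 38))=-994 / 95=-10.46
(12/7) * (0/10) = 0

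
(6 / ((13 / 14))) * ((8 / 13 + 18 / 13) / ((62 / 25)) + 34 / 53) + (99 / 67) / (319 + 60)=390503853 / 41720699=9.36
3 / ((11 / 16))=4.36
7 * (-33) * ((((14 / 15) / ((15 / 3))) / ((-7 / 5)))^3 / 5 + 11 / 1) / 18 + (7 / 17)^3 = -70184367967 / 497441250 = -141.09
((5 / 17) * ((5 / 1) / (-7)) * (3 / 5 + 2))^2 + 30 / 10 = 46708 / 14161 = 3.30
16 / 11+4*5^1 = 21.45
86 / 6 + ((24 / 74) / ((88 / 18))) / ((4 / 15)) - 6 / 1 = 41915 / 4884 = 8.58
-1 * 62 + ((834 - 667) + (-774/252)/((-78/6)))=19153/182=105.24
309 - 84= 225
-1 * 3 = -3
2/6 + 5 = 16/3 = 5.33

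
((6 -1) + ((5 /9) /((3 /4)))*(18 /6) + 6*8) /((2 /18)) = 497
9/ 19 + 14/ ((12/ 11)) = 1517/ 114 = 13.31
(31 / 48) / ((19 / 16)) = 31 / 57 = 0.54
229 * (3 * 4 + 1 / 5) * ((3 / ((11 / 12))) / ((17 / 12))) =6034608 / 935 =6454.13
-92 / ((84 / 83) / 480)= -305440 / 7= -43634.29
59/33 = 1.79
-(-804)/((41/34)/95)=2596920/41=63339.51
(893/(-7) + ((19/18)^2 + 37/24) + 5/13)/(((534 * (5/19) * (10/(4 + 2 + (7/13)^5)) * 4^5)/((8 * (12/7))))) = -62633903528327/8729737410401280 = -0.01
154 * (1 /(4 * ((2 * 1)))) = 77 /4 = 19.25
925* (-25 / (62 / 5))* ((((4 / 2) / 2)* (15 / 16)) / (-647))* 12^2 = 15609375 / 40114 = 389.13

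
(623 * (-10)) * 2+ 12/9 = -37376/3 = -12458.67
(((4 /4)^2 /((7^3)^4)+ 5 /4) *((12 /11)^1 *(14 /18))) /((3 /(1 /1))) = 7689604001 /21750594173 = 0.35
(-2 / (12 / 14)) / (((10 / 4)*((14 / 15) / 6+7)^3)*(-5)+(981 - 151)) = 0.00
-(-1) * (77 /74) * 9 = 693 /74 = 9.36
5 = 5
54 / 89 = 0.61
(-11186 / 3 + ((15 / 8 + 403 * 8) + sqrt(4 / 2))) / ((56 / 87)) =-349943 / 448 + 87 * sqrt(2) / 56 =-778.93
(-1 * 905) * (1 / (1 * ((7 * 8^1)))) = -905 / 56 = -16.16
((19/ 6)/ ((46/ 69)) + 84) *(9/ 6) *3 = 3195/ 8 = 399.38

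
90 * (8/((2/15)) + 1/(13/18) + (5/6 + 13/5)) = 75837/13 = 5833.62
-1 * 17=-17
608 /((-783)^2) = 608 /613089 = 0.00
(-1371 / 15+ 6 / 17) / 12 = -7739 / 1020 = -7.59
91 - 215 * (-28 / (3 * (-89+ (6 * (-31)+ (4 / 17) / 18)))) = 3521623 / 42073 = 83.70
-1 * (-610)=610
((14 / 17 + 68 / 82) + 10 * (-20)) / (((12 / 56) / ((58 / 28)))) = -1917.36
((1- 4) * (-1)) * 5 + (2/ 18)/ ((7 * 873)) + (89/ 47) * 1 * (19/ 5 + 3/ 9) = 295033204/ 12924765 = 22.83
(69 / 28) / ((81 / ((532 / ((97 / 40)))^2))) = 1464.22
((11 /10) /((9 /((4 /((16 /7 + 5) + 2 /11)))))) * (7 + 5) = 6776 /8625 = 0.79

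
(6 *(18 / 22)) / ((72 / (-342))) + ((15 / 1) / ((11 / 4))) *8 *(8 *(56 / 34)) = 206319 / 374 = 551.66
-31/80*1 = -31/80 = -0.39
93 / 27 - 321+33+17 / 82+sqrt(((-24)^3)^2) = 9992263 / 738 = 13539.65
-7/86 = -0.08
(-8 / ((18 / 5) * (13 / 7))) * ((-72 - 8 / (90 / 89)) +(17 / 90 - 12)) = 8890 / 81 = 109.75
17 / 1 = 17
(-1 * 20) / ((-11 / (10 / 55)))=40 / 121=0.33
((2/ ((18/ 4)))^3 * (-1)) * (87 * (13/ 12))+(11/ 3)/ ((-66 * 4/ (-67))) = -42829/ 5832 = -7.34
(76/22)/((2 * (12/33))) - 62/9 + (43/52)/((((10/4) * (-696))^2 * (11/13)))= -31658973/14801600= -2.14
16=16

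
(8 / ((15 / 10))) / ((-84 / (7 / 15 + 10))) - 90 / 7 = -13.52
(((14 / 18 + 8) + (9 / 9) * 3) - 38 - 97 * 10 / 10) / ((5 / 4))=-4436 / 45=-98.58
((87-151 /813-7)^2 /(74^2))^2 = 17729003481917747041 /13100535891455467536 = 1.35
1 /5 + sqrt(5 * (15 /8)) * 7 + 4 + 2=31 /5 + 35 * sqrt(6) /4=27.63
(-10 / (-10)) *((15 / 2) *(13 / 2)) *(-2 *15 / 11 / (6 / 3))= -2925 / 44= -66.48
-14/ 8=-7/ 4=-1.75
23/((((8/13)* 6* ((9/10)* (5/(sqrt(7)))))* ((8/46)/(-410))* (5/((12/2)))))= -10360.95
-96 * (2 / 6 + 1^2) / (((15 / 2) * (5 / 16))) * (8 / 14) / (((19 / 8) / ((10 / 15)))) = -262144 / 29925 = -8.76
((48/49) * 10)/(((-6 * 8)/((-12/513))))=40/8379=0.00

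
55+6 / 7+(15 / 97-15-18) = 15625 / 679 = 23.01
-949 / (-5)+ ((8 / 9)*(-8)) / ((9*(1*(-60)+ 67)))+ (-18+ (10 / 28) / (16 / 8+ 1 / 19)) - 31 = 10382873 / 73710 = 140.86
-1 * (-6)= 6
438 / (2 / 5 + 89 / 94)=68620 / 211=325.21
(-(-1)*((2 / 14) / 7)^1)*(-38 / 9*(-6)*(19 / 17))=1444 / 2499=0.58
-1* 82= -82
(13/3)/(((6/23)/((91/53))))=27209/954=28.52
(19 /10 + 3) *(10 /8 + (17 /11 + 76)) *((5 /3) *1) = 169883 /264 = 643.50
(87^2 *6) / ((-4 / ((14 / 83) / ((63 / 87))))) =-219501 / 83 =-2644.59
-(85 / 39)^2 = -4.75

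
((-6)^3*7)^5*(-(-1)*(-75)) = 592679927682662400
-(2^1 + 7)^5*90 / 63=-590490 / 7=-84355.71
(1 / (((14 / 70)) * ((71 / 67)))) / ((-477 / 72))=-2680 / 3763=-0.71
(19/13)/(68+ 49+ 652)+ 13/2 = 129999/19994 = 6.50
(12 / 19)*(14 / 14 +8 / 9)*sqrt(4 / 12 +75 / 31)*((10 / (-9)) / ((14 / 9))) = -5440*sqrt(93) / 37107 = -1.41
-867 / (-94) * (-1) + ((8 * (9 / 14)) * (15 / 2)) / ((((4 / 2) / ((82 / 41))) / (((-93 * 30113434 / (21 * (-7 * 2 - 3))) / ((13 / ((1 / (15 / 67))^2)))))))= 181805629017513 / 391510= 464370332.86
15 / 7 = 2.14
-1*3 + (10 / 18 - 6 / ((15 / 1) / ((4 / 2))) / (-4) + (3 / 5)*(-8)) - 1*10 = -767 / 45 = -17.04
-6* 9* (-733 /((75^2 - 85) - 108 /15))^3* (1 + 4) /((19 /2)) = 6645929124375 /100563073321984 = 0.07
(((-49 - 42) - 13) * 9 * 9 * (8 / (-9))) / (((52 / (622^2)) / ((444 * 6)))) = 148414892544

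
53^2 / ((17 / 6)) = 16854 / 17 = 991.41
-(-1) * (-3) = -3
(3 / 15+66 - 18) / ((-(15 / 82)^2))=-1620484 / 1125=-1440.43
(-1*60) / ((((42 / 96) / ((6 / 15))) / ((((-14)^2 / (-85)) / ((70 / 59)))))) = 45312 / 425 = 106.62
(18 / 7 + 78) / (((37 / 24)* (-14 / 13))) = -48.53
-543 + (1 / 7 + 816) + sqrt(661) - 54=244.85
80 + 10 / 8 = 325 / 4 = 81.25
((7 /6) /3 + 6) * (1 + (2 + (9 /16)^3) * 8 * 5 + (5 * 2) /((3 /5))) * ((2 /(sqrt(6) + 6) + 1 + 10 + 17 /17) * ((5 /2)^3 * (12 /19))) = 14344757875 /175104 -462734125 * sqrt(6) /1050624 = 80842.51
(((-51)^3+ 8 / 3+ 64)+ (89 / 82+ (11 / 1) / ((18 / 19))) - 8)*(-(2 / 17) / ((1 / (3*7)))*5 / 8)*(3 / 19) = 50360765 / 1558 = 32323.98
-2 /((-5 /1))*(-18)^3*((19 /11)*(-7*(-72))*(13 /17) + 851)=-661640400 /187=-3538183.96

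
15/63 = 5/21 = 0.24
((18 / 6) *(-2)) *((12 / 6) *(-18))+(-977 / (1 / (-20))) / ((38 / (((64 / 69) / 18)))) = 2861224 / 11799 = 242.50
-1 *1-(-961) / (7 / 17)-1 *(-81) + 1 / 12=202771 / 84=2413.94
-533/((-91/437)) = 17917/7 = 2559.57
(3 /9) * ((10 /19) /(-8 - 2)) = -0.02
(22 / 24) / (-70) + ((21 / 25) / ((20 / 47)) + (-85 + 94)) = 230179 / 21000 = 10.96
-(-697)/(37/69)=48093/37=1299.81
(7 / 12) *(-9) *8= -42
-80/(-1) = 80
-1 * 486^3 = -114791256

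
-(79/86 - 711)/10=61067/860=71.01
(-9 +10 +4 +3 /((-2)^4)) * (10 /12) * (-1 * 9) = -1245 /32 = -38.91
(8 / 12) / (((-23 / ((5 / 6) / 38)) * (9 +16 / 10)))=-25 / 416898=-0.00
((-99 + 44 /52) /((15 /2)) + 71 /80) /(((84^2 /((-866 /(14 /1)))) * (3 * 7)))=16481279 /3236163840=0.01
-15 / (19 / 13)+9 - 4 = -100 / 19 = -5.26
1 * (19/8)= 19/8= 2.38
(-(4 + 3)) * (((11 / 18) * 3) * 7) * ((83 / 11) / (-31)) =21.87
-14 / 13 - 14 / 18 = -1.85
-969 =-969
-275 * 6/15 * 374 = -41140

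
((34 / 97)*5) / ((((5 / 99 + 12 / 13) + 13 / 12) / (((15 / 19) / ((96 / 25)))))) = 0.18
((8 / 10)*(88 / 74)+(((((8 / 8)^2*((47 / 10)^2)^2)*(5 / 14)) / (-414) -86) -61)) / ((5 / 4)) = -62821397797 / 536130000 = -117.18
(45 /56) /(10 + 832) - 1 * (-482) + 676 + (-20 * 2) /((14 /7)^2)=1148.00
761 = 761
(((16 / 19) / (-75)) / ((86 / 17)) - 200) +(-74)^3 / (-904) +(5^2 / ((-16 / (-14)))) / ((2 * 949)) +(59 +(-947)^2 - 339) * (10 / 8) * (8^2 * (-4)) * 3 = -90486420488303287787 / 105135154800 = -860667591.73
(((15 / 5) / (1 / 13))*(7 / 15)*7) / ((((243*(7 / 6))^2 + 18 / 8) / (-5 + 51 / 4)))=19747 / 1607490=0.01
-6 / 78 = -0.08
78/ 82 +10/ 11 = 839/ 451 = 1.86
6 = 6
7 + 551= 558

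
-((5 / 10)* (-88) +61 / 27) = 1127 / 27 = 41.74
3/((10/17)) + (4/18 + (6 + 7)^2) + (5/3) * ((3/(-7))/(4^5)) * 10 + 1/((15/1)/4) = 28156571/161280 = 174.58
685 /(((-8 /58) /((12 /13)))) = -59595 /13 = -4584.23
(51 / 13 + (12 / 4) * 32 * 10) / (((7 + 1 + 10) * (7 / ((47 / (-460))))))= -196319 / 251160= -0.78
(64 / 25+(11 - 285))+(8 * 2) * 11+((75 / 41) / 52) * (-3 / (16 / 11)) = -81453107 / 852800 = -95.51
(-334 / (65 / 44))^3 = -3173930625536 / 274625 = -11557325.90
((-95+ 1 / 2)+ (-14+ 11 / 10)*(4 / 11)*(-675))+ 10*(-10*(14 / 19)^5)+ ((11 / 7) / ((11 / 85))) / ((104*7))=423362793068577 / 138800205544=3050.16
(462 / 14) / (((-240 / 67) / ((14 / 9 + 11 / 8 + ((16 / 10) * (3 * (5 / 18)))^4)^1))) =-2908939 / 51840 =-56.11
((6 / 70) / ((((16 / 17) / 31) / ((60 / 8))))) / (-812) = -4743 / 181888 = -0.03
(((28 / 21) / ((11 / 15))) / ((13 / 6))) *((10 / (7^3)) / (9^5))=400 / 965431467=0.00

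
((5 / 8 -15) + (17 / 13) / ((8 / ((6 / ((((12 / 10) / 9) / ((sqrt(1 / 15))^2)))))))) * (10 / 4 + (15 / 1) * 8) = -88445 / 52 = -1700.87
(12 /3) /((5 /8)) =32 /5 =6.40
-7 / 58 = -0.12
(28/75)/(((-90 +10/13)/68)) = -3094/10875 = -0.28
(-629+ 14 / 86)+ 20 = -26180 / 43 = -608.84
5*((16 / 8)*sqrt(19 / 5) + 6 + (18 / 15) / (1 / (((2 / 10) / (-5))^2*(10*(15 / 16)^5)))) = 2*sqrt(95) + 7882545 / 262144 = 49.56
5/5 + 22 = 23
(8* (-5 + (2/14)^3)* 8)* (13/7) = -1426048/2401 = -593.94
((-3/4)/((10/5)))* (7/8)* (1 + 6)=-147/64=-2.30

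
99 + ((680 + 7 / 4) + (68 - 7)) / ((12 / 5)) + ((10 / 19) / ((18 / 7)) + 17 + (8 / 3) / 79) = 92016305 / 216144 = 425.72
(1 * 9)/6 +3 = 9/2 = 4.50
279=279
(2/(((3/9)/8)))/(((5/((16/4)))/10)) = 384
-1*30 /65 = -6 /13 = -0.46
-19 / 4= -4.75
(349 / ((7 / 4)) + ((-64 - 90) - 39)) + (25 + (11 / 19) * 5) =4565 / 133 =34.32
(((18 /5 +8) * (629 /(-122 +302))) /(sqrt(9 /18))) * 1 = 18241 * sqrt(2) /450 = 57.33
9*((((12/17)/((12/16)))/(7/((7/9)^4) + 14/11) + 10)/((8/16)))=236624004/1308541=180.83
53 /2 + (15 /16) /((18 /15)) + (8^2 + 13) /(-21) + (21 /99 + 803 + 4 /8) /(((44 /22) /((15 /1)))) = 6390337 /1056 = 6051.46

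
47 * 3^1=141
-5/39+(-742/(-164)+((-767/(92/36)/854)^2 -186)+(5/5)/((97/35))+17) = -9820910254885075/59840003660892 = -164.12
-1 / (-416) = 0.00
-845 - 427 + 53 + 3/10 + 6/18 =-36551/30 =-1218.37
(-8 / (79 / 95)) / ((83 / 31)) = -23560 / 6557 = -3.59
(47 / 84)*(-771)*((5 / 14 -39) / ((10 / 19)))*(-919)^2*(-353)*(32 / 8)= -37015837120611353 / 980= -37771262367970.77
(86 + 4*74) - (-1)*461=843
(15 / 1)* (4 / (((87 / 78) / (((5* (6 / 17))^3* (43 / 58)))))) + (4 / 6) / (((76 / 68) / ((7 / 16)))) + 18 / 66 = 219.71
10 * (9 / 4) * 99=4455 / 2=2227.50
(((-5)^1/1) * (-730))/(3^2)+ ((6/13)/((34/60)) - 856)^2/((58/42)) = 6756153054874/12747501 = 529998.24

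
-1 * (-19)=19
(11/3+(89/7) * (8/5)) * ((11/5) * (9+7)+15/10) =925207/1050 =881.15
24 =24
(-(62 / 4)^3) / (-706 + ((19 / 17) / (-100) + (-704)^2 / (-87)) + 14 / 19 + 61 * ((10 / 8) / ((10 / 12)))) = 20928922275 / 35466328114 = 0.59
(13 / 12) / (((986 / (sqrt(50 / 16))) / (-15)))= -325 * sqrt(2) / 15776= -0.03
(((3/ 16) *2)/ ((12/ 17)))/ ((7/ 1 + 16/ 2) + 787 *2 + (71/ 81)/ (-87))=119799/ 358323584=0.00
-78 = -78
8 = 8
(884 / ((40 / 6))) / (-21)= -221 / 35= -6.31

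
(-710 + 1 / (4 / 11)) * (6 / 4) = -8487 / 8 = -1060.88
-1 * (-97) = 97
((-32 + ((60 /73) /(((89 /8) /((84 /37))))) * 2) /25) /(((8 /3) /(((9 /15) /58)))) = -4281642 /871410125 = -0.00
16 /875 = 0.02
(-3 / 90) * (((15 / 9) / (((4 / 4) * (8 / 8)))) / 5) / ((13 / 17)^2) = -0.02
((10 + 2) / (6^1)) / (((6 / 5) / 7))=35 / 3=11.67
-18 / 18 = -1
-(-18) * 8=144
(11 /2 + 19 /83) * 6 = 2853 /83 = 34.37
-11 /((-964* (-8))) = -11 /7712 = -0.00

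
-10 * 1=-10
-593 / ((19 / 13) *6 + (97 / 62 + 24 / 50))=-11948950 / 217897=-54.84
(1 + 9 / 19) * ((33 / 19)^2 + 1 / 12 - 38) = -1058309 / 20577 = -51.43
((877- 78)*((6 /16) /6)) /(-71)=-799 /1136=-0.70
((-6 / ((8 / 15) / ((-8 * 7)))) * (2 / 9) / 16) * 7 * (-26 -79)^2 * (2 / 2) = 2701125 / 4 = 675281.25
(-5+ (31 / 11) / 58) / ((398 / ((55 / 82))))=-15795 / 1892888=-0.01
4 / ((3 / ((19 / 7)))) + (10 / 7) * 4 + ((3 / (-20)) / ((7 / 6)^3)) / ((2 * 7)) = 335897 / 36015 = 9.33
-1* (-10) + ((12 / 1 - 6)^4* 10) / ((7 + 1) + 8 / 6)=9790 / 7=1398.57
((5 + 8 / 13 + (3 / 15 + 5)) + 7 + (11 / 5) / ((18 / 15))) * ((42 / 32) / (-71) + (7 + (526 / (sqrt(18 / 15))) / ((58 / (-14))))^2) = 296118392837687 / 1117789920 - 98753081 * sqrt(30) / 16965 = 233031.30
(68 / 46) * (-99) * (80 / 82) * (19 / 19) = -134640 / 943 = -142.78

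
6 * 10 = 60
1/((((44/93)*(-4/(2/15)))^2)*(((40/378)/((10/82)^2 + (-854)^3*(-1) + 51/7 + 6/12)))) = 76065288030452277/2603532800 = 29216181.96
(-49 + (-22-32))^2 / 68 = 10609 / 68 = 156.01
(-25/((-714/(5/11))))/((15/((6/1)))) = 25/3927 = 0.01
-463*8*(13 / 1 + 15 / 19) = -970448 / 19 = -51076.21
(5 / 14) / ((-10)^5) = -1 / 280000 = -0.00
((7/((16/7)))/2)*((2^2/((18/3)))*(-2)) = -49/24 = -2.04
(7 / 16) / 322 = 1 / 736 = 0.00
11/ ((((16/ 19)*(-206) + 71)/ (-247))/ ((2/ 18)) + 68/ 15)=774345/ 581969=1.33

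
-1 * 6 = -6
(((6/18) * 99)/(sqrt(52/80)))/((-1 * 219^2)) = -22 * sqrt(65)/207831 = -0.00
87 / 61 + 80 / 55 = 1933 / 671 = 2.88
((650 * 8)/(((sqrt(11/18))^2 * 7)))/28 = 23400/539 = 43.41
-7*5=-35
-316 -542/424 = -67263/212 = -317.28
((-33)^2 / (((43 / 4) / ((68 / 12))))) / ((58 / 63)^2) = 24492699 / 36163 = 677.29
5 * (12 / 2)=30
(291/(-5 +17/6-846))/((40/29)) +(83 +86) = 17175503/101780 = 168.75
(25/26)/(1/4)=50/13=3.85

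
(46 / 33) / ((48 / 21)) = 161 / 264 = 0.61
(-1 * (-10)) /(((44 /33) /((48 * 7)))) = 2520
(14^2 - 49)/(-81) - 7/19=-1120/513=-2.18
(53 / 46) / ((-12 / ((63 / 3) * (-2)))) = 4.03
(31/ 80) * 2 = 31/ 40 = 0.78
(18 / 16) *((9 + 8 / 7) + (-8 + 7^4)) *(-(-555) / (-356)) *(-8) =42012945 / 1246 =33718.25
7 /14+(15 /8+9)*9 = 787 /8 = 98.38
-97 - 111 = -208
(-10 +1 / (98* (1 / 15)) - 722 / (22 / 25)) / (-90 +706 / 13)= 23.26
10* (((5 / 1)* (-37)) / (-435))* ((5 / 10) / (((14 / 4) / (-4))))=-1480 / 609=-2.43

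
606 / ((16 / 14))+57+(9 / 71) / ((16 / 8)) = 166797 / 284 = 587.31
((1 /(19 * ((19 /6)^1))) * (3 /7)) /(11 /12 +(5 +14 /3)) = 216 /320929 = 0.00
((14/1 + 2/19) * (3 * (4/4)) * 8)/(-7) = -6432/133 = -48.36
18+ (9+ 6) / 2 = 51 / 2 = 25.50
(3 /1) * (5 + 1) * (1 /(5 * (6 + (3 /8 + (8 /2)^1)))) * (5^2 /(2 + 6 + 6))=360 /581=0.62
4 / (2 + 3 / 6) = 8 / 5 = 1.60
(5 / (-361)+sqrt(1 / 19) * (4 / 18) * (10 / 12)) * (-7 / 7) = 5 / 361 - 5 * sqrt(19) / 513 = -0.03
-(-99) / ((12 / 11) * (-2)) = -363 / 8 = -45.38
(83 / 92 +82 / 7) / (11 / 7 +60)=8125 / 39652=0.20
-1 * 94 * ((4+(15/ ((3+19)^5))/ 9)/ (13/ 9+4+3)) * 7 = -61039622343/ 195838016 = -311.68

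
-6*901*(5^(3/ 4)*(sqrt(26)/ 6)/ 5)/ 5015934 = -901*sqrt(26)*5^(3/ 4)/ 25079670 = -0.00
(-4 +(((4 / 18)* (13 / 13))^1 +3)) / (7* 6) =-1 / 54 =-0.02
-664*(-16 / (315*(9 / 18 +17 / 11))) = 233728 / 14175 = 16.49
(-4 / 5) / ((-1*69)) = 0.01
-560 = -560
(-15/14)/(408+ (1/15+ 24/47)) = -10575/4032658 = -0.00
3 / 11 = 0.27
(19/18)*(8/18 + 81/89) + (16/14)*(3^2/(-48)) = 61339/50463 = 1.22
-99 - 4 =-103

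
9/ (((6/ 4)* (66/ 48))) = 48/ 11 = 4.36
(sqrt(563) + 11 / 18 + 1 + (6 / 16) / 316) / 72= 36683 / 1638144 + sqrt(563) / 72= 0.35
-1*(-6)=6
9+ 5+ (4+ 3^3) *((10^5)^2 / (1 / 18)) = 5580000000014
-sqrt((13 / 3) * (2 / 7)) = -sqrt(546) / 21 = -1.11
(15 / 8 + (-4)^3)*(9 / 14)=-639 / 16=-39.94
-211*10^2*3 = -63300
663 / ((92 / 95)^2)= 5983575 / 8464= 706.94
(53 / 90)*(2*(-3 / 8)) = -53 / 120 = -0.44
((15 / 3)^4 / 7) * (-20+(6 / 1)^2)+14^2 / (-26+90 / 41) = 2425937 / 1708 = 1420.34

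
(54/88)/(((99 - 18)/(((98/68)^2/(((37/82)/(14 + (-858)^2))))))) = 36235049249/1411476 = 25671.74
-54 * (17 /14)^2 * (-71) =554013 /98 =5653.19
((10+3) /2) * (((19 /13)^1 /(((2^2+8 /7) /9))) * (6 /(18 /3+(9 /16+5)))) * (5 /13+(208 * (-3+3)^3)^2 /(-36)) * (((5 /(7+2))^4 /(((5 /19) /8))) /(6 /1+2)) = 1263500 /1051947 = 1.20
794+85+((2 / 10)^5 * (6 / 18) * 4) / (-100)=879.00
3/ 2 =1.50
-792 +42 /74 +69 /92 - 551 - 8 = -199753 /148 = -1349.68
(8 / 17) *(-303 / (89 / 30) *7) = -509040 / 1513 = -336.44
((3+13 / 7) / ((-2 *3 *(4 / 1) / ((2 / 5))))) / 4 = -17 / 840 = -0.02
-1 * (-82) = 82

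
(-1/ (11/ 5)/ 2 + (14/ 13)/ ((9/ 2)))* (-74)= -1147/ 1287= -0.89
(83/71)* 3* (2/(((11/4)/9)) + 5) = 31623/781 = 40.49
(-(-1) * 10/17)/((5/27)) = 54/17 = 3.18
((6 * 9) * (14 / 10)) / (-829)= -378 / 4145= -0.09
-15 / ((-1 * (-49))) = -15 / 49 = -0.31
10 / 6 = 5 / 3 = 1.67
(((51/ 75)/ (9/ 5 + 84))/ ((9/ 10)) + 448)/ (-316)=-864881/ 610038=-1.42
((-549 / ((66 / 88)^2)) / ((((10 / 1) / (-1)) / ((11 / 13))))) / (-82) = -2684 / 2665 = -1.01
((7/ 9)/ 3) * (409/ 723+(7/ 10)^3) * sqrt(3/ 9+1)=4598923 * sqrt(3)/ 29281500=0.27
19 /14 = 1.36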